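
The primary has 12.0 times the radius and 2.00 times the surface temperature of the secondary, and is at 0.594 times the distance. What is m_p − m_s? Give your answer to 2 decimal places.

-9.54

L_p/L_s = (12.0)²(2.00)⁴ = 2304.
F_p/F_s = (L_p/L_s)/(d_p/d_s)² = 2304/0.3528 = 6530.
m_p − m_s = −2.5 log₁₀(6530) = -9.54.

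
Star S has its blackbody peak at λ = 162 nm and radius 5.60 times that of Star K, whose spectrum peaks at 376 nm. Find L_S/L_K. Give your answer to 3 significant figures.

910

Wien's law gives T ∝ 1/λ_max, so T_S/T_K = λ_K/λ_S = 376/162 = 2.321.
Then L ∝ R²T⁴ gives L_S/L_K = (5.60)² × (2.321)⁴ = 31.36 × 29.02 = 910.1.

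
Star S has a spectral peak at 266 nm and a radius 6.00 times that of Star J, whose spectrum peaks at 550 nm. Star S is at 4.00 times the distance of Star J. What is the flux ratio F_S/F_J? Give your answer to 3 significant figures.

Wien's law: T_S/T_J = λ_J/λ_S = 550/266 = 2.068.
L_S/L_J = (R_S/R_J)²(T_S/T_J)⁴ = (6.00)²(2.068)⁴ = 658.0.
F_S/F_J = (L_S/L_J)/(d_S/d_J)² = 658.0/(4.00)² = 41.13.

41.1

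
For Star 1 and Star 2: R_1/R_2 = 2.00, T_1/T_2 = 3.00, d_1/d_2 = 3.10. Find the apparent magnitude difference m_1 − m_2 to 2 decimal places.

-3.82

L_1/L_2 = (2.00)²(3.00)⁴ = 324.0.
F_1/F_2 = (L_1/L_2)/(d_1/d_2)² = 324.0/9.610 = 33.71.
m_1 − m_2 = −2.5 log₁₀(33.71) = -3.82.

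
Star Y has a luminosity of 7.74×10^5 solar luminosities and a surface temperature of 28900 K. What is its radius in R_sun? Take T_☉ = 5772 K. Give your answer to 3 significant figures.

35.1 R_sun

R/R_☉ = √(L/L_☉) / (T/T_☉)² = √(7.74×10^5) / (5.007)²
       = 879.8 / 25.07 = 35.09.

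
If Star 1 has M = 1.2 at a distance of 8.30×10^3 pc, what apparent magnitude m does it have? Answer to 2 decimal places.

m = M + 5 log₁₀(d/10 pc) = 1.2 + 5 log₁₀(8.30×10^3/10)
  = 1.2 + 5 × 2.919 = 1.2 + 14.60 = 15.80.

15.80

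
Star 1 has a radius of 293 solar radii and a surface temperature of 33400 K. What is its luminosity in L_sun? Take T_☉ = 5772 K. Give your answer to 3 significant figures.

9.63×10^7 L_sun

L/L_☉ = (R/R_☉)² (T/T_☉)⁴ = (293)² × (33400/5772)⁴
       = 8.585×10^4 × (5.787)⁴ = 8.585×10^4 × 1121 = 9.625×10^7.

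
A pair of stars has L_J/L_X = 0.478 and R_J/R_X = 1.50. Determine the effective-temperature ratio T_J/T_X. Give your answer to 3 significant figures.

L ∝ R²T⁴ gives T ∝ (L/R²)^(1/4), so
T_J/T_X = (0.478 / 1.50²)^(1/4) = (0.2124)^(1/4) = 0.6789.

0.679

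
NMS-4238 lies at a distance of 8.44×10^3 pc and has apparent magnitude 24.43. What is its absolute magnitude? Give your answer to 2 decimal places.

M = m − 5 log₁₀(d/10 pc) = 24.43 − 5 log₁₀(8.44×10^3/10)
  = 24.43 − 5 × 2.926 = 24.43 − 14.63 = 9.80.

9.80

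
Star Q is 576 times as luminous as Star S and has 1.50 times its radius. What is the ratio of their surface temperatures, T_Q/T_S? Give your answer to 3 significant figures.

L ∝ R²T⁴ gives T ∝ (L/R²)^(1/4), so
T_Q/T_S = (576 / 1.50²)^(1/4) = (256.0)^(1/4) = 4.000.

4.00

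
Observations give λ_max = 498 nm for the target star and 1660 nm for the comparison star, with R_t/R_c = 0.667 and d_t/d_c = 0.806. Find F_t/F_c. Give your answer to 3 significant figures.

Wien's law: T_t/T_c = λ_c/λ_t = 1660/498 = 3.333.
L_t/L_c = (R_t/R_c)²(T_t/T_c)⁴ = (0.667)²(3.333)⁴ = 54.92.
F_t/F_c = (L_t/L_c)/(d_t/d_c)² = 54.92/(0.806)² = 84.55.

84.5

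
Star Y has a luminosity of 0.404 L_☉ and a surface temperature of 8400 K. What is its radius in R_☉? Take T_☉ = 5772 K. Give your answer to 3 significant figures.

R/R_☉ = √(L/L_☉) / (T/T_☉)² = √(0.404) / (1.455)²
       = 0.6356 / 2.118 = 0.3001.

0.300 R_☉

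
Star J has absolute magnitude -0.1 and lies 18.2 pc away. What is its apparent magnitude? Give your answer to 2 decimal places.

1.20

m = M + 5 log₁₀(d/10 pc) = -0.1 + 5 log₁₀(18.2/10)
  = -0.1 + 5 × 0.260 = -0.1 + 1.30 = 1.20.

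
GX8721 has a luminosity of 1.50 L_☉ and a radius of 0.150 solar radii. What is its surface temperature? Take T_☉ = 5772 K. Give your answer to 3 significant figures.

1.65×10^4 K

T/T_☉ = (L/L_☉)^(1/4) / (R/R_☉)^(1/2)
T = 5772 × (1.50)^(1/4) / √(0.150) = 5772 × 1.107 / 0.3873 = 1.649×10^4 K.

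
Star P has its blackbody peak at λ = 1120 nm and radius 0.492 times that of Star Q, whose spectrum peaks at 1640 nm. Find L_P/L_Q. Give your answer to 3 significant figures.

1.11

Wien's law gives T ∝ 1/λ_max, so T_P/T_Q = λ_Q/λ_P = 1640/1120 = 1.464.
Then L ∝ R²T⁴ gives L_P/L_Q = (0.492)² × (1.464)⁴ = 0.2421 × 4.597 = 1.113.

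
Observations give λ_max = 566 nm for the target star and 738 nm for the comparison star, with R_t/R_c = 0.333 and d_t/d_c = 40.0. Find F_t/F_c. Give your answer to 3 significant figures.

2.00×10^-4

Wien's law: T_t/T_c = λ_c/λ_t = 738/566 = 1.304.
L_t/L_c = (R_t/R_c)²(T_t/T_c)⁴ = (0.333)²(1.304)⁴ = 0.3205.
F_t/F_c = (L_t/L_c)/(d_t/d_c)² = 0.3205/(40.0)² = 2.003×10^-4.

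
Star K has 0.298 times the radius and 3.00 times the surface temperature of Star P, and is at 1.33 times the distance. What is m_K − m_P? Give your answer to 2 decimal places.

L_K/L_P = (0.298)²(3.00)⁴ = 7.193.
F_K/F_P = (L_K/L_P)/(d_K/d_P)² = 7.193/1.769 = 4.066.
m_K − m_P = −2.5 log₁₀(4.066) = -1.52.

-1.52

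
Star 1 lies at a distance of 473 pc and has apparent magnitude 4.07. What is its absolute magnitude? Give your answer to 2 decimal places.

M = m − 5 log₁₀(d/10 pc) = 4.07 − 5 log₁₀(473/10)
  = 4.07 − 5 × 1.675 = 4.07 − 8.37 = -4.30.

-4.30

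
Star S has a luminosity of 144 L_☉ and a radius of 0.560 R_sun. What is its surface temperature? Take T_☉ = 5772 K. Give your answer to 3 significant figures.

2.67×10^4 K

T/T_☉ = (L/L_☉)^(1/4) / (R/R_☉)^(1/2)
T = 5772 × (144)^(1/4) / √(0.560) = 5772 × 3.464 / 0.7483 = 2.672×10^4 K.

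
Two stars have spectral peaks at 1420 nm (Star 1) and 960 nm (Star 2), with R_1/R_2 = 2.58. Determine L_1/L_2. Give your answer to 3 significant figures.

Wien's law gives T ∝ 1/λ_max, so T_1/T_2 = λ_2/λ_1 = 960/1420 = 0.6761.
Then L ∝ R²T⁴ gives L_1/L_2 = (2.58)² × (0.6761)⁴ = 6.656 × 0.2089 = 1.390.

1.39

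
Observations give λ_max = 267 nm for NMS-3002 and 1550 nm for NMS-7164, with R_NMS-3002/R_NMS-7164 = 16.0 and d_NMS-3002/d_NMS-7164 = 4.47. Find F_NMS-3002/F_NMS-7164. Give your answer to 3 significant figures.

1.46×10^4

Wien's law: T_NMS-3002/T_NMS-7164 = λ_NMS-7164/λ_NMS-3002 = 1550/267 = 5.805.
L_NMS-3002/L_NMS-7164 = (R_NMS-3002/R_NMS-7164)²(T_NMS-3002/T_NMS-7164)⁴ = (16.0)²(5.805)⁴ = 2.908×10^5.
F_NMS-3002/F_NMS-7164 = (L_NMS-3002/L_NMS-7164)/(d_NMS-3002/d_NMS-7164)² = 2.908×10^5/(4.47)² = 1.455×10^4.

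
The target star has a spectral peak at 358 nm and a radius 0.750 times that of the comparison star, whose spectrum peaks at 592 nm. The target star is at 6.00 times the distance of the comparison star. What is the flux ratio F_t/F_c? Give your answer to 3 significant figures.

0.117

Wien's law: T_t/T_c = λ_c/λ_t = 592/358 = 1.654.
L_t/L_c = (R_t/R_c)²(T_t/T_c)⁴ = (0.750)²(1.654)⁴ = 4.206.
F_t/F_c = (L_t/L_c)/(d_t/d_c)² = 4.206/(6.00)² = 0.1168.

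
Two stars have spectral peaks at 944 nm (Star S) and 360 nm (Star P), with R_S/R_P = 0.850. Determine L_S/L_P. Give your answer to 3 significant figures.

0.0153

Wien's law gives T ∝ 1/λ_max, so T_S/T_P = λ_P/λ_S = 360/944 = 0.3814.
Then L ∝ R²T⁴ gives L_S/L_P = (0.850)² × (0.3814)⁴ = 0.7225 × 0.02115 = 0.01528.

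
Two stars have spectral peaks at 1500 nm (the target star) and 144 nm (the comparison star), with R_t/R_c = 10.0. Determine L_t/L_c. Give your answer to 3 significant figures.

Wien's law gives T ∝ 1/λ_max, so T_t/T_c = λ_c/λ_t = 144/1500 = 0.09600.
Then L ∝ R²T⁴ gives L_t/L_c = (10.0)² × (0.09600)⁴ = 100.0 × 8.493×10^-5 = 0.008493.

0.00849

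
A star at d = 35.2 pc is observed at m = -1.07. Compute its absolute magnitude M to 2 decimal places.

-3.80

M = m − 5 log₁₀(d/10 pc) = -1.07 − 5 log₁₀(35.2/10)
  = -1.07 − 5 × 0.547 = -1.07 − 2.73 = -3.80.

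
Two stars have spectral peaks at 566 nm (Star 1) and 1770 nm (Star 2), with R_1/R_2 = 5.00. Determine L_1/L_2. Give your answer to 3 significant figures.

2.39×10^3

Wien's law gives T ∝ 1/λ_max, so T_1/T_2 = λ_2/λ_1 = 1770/566 = 3.127.
Then L ∝ R²T⁴ gives L_1/L_2 = (5.00)² × (3.127)⁴ = 25.00 × 95.64 = 2391.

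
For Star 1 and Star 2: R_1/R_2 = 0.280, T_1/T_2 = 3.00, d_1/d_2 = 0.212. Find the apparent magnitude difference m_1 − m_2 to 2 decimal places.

L_1/L_2 = (0.280)²(3.00)⁴ = 6.350.
F_1/F_2 = (L_1/L_2)/(d_1/d_2)² = 6.350/0.04494 = 141.3.
m_1 − m_2 = −2.5 log₁₀(141.3) = -5.38.

-5.38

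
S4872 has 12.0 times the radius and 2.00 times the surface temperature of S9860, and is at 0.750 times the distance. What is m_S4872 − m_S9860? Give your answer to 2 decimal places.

L_S4872/L_S9860 = (12.0)²(2.00)⁴ = 2304.
F_S4872/F_S9860 = (L_S4872/L_S9860)/(d_S4872/d_S9860)² = 2304/0.5625 = 4096.
m_S4872 − m_S9860 = −2.5 log₁₀(4096) = -9.03.

-9.03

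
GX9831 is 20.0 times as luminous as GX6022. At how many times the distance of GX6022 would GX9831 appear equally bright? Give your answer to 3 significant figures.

4.47

Equal flux requires L_GX9831/d_GX9831² = L_GX6022/d_GX6022², so d_GX9831/d_GX6022 = √(L_GX9831/L_GX6022)
= √(20.0) = 4.472.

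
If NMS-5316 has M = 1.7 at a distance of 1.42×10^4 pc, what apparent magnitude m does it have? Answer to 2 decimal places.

17.46

m = M + 5 log₁₀(d/10 pc) = 1.7 + 5 log₁₀(1.42×10^4/10)
  = 1.7 + 5 × 3.152 = 1.7 + 15.76 = 17.46.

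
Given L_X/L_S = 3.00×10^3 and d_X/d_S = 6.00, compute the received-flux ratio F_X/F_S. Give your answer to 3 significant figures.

F = L/(4πd²), so F_X/F_S = (L_X/L_S) / (d_X/d_S)²
= 3.00×10^3 / (6.00)² = 3.00×10^3 / 36.00 = 83.33.

83.3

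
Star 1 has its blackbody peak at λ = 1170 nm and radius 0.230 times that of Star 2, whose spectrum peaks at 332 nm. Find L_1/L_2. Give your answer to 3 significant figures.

3.43×10^-4

Wien's law gives T ∝ 1/λ_max, so T_1/T_2 = λ_2/λ_1 = 332/1170 = 0.2838.
Then L ∝ R²T⁴ gives L_1/L_2 = (0.230)² × (0.2838)⁴ = 0.05290 × 0.006483 = 3.430×10^-4.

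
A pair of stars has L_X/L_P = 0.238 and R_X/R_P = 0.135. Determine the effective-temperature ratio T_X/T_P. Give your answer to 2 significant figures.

1.9

L ∝ R²T⁴ gives T ∝ (L/R²)^(1/4), so
T_X/T_P = (0.238 / 0.135²)^(1/4) = (13.06)^(1/4) = 1.901.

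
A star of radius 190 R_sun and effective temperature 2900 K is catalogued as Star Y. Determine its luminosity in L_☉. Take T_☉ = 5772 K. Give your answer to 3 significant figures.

2.30×10^3 L_☉

L/L_☉ = (R/R_☉)² (T/T_☉)⁴ = (190)² × (2900/5772)⁴
       = 3.610×10^4 × (0.5024)⁴ = 3.610×10^4 × 0.06372 = 2300.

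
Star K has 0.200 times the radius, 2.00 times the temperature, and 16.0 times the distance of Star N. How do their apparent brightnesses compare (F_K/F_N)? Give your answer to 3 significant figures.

0.00250

L_K/L_N = (R_K/R_N)²(T_K/T_N)⁴ = (0.200)² × (2.00)⁴ = 0.6400.
F_K/F_N = (L_K/L_N)/(d_K/d_N)² = 0.6400 / (16.0)² = 0.002500.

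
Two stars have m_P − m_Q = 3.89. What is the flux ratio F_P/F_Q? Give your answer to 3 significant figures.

0.0278

F_P/F_Q = 10^(−(m_P − m_Q)/2.5) = 10^(-3.89/2.5) = 10^-1.556 = 0.02780.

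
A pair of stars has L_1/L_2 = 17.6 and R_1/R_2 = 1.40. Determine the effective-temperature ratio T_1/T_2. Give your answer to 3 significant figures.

1.73

L ∝ R²T⁴ gives T ∝ (L/R²)^(1/4), so
T_1/T_2 = (17.6 / 1.40²)^(1/4) = (8.980)^(1/4) = 1.731.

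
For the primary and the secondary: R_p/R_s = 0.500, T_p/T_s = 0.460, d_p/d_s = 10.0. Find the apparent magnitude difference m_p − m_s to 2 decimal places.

L_p/L_s = (0.500)²(0.460)⁴ = 0.01119.
F_p/F_s = (L_p/L_s)/(d_p/d_s)² = 0.01119/100.0 = 1.119×10^-4.
m_p − m_s = −2.5 log₁₀(1.119×10^-4) = 9.88.

9.88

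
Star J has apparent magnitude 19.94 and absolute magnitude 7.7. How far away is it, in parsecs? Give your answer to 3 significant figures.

m − M = 5 log₁₀(d/10 pc)
19.94 − (7.7) = 12.24 = 5 log₁₀(d/10)
d = 10 × 10^(12.24/5) = 10 × 10^2.448 = 2805 pc.

2.81×10^3 pc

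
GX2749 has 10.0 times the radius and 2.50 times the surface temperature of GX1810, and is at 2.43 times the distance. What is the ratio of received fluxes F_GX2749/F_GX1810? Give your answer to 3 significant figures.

L_GX2749/L_GX1810 = (R_GX2749/R_GX1810)²(T_GX2749/T_GX1810)⁴ = (10.0)² × (2.50)⁴ = 3906.
F_GX2749/F_GX1810 = (L_GX2749/L_GX1810)/(d_GX2749/d_GX1810)² = 3906 / (2.43)² = 661.5.

662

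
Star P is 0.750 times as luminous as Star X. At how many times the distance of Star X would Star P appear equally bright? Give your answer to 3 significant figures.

Equal flux requires L_P/d_P² = L_X/d_X², so d_P/d_X = √(L_P/L_X)
= √(0.750) = 0.8660.

0.866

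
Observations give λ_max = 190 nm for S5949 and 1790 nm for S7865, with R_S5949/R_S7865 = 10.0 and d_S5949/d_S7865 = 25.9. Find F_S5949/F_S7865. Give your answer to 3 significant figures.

Wien's law: T_S5949/T_S7865 = λ_S7865/λ_S5949 = 1790/190 = 9.421.
L_S5949/L_S7865 = (R_S5949/R_S7865)²(T_S5949/T_S7865)⁴ = (10.0)²(9.421)⁴ = 7.878×10^5.
F_S5949/F_S7865 = (L_S5949/L_S7865)/(d_S5949/d_S7865)² = 7.878×10^5/(25.9)² = 1174.

1.17×10^3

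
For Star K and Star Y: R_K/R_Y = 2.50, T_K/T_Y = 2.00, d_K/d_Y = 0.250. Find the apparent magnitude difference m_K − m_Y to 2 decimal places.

-8.01

L_K/L_Y = (2.50)²(2.00)⁴ = 100.0.
F_K/F_Y = (L_K/L_Y)/(d_K/d_Y)² = 100.0/0.06250 = 1600.
m_K − m_Y = −2.5 log₁₀(1600) = -8.01.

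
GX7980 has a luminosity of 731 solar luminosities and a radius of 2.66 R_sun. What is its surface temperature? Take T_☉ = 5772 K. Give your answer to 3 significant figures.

1.84×10^4 K

T/T_☉ = (L/L_☉)^(1/4) / (R/R_☉)^(1/2)
T = 5772 × (731)^(1/4) / √(2.66) = 5772 × 5.200 / 1.631 = 1.840×10^4 K.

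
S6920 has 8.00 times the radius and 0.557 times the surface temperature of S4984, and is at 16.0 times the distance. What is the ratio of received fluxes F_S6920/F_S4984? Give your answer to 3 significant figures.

L_S6920/L_S4984 = (R_S6920/R_S4984)²(T_S6920/T_S4984)⁴ = (8.00)² × (0.557)⁴ = 6.160.
F_S6920/F_S4984 = (L_S6920/L_S4984)/(d_S6920/d_S4984)² = 6.160 / (16.0)² = 0.02406.

0.0241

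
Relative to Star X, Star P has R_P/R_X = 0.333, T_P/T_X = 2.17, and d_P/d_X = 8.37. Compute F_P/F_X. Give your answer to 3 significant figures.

0.0351

L_P/L_X = (R_P/R_X)²(T_P/T_X)⁴ = (0.333)² × (2.17)⁴ = 2.459.
F_P/F_X = (L_P/L_X)/(d_P/d_X)² = 2.459 / (8.37)² = 0.03510.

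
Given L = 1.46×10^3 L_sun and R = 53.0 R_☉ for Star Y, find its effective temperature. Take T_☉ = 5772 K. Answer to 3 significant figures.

T/T_☉ = (L/L_☉)^(1/4) / (R/R_☉)^(1/2)
T = 5772 × (1.46×10^3)^(1/4) / √(53.0) = 5772 × 6.181 / 7.280 = 4901 K.

4.90×10^3 K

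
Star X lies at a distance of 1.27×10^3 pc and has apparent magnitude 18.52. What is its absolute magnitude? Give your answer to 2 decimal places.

M = m − 5 log₁₀(d/10 pc) = 18.52 − 5 log₁₀(1.27×10^3/10)
  = 18.52 − 5 × 2.104 = 18.52 − 10.52 = 8.00.

8.00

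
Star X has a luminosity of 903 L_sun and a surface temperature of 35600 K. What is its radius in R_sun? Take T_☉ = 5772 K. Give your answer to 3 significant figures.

R/R_☉ = √(L/L_☉) / (T/T_☉)² = √(903) / (6.168)²
       = 30.05 / 38.04 = 0.7899.

0.790 R_sun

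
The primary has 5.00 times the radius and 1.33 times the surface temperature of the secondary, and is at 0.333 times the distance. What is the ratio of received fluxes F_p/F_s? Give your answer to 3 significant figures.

L_p/L_s = (R_p/R_s)²(T_p/T_s)⁴ = (5.00)² × (1.33)⁴ = 78.23.
F_p/F_s = (L_p/L_s)/(d_p/d_s)² = 78.23 / (0.333)² = 705.4.

705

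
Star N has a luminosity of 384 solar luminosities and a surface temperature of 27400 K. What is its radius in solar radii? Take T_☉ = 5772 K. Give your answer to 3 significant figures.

0.870 solar radii

R/R_☉ = √(L/L_☉) / (T/T_☉)² = √(384) / (4.747)²
       = 19.60 / 22.53 = 0.8696.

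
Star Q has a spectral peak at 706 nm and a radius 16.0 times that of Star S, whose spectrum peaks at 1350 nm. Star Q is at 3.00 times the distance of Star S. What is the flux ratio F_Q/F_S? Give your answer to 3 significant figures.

380

Wien's law: T_Q/T_S = λ_S/λ_Q = 1350/706 = 1.912.
L_Q/L_S = (R_Q/R_S)²(T_Q/T_S)⁴ = (16.0)²(1.912)⁴ = 3423.
F_Q/F_S = (L_Q/L_S)/(d_Q/d_S)² = 3423/(3.00)² = 380.3.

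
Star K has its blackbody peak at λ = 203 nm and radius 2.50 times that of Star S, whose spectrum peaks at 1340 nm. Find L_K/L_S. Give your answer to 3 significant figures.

1.19×10^4

Wien's law gives T ∝ 1/λ_max, so T_K/T_S = λ_S/λ_K = 1340/203 = 6.601.
Then L ∝ R²T⁴ gives L_K/L_S = (2.50)² × (6.601)⁴ = 6.250 × 1899 = 1.187×10^4.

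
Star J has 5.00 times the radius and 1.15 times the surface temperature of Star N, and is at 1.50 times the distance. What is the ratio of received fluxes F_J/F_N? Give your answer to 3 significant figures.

19.4

L_J/L_N = (R_J/R_N)²(T_J/T_N)⁴ = (5.00)² × (1.15)⁴ = 43.73.
F_J/F_N = (L_J/L_N)/(d_J/d_N)² = 43.73 / (1.50)² = 19.43.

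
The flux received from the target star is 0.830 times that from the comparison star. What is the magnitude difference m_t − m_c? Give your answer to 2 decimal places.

m_t − m_c = −2.5 log₁₀(F_t/F_c) = −2.5 log₁₀(0.830) = −2.5 × (-0.081) = 0.202.

0.20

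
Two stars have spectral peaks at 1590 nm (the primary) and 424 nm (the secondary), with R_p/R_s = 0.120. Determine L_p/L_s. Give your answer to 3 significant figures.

7.28×10^-5

Wien's law gives T ∝ 1/λ_max, so T_p/T_s = λ_s/λ_p = 424/1590 = 0.2667.
Then L ∝ R²T⁴ gives L_p/L_s = (0.120)² × (0.2667)⁴ = 0.01440 × 0.005057 = 7.282×10^-5.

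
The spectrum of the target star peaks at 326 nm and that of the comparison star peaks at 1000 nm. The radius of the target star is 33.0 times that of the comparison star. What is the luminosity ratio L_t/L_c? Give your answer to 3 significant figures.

9.64×10^4

Wien's law gives T ∝ 1/λ_max, so T_t/T_c = λ_c/λ_t = 1000/326 = 3.067.
Then L ∝ R²T⁴ gives L_t/L_c = (33.0)² × (3.067)⁴ = 1089 × 88.54 = 9.642×10^4.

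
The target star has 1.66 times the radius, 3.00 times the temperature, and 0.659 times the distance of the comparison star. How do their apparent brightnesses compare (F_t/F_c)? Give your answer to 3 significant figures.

514

L_t/L_c = (R_t/R_c)²(T_t/T_c)⁴ = (1.66)² × (3.00)⁴ = 223.2.
F_t/F_c = (L_t/L_c)/(d_t/d_c)² = 223.2 / (0.659)² = 514.0.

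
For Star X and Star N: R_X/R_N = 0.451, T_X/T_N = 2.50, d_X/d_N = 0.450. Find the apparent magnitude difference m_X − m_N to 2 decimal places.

-3.98

L_X/L_N = (0.451)²(2.50)⁴ = 7.945.
F_X/F_N = (L_X/L_N)/(d_X/d_N)² = 7.945/0.2025 = 39.24.
m_X − m_N = −2.5 log₁₀(39.24) = -3.98.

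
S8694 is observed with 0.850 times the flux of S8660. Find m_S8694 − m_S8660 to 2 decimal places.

0.18

m_S8694 − m_S8660 = −2.5 log₁₀(F_S8694/F_S8660) = −2.5 log₁₀(0.850) = −2.5 × (-0.071) = 0.176.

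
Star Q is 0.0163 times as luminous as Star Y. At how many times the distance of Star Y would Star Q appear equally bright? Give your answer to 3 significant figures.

Equal flux requires L_Q/d_Q² = L_Y/d_Y², so d_Q/d_Y = √(L_Q/L_Y)
= √(0.0163) = 0.1277.

0.128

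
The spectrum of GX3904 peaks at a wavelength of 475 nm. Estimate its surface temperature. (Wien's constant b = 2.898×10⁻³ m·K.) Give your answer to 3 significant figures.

T = b/λ_max = 2.898×10⁻³ / (475×10⁻⁹) = 6101 K.

6.10×10^3 K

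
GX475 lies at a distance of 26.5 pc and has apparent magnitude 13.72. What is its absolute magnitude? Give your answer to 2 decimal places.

11.60

M = m − 5 log₁₀(d/10 pc) = 13.72 − 5 log₁₀(26.5/10)
  = 13.72 − 5 × 0.423 = 13.72 − 2.12 = 11.60.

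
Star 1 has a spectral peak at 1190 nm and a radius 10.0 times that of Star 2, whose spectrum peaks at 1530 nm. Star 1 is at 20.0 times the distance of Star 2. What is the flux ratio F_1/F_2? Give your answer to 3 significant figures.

Wien's law: T_1/T_2 = λ_2/λ_1 = 1530/1190 = 1.286.
L_1/L_2 = (R_1/R_2)²(T_1/T_2)⁴ = (10.0)²(1.286)⁴ = 273.3.
F_1/F_2 = (L_1/L_2)/(d_1/d_2)² = 273.3/(20.0)² = 0.6832.

0.683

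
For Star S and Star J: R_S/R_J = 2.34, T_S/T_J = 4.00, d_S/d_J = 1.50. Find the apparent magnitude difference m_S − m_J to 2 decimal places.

-6.99

L_S/L_J = (2.34)²(4.00)⁴ = 1402.
F_S/F_J = (L_S/L_J)/(d_S/d_J)² = 1402/2.250 = 623.0.
m_S − m_J = −2.5 log₁₀(623.0) = -6.99.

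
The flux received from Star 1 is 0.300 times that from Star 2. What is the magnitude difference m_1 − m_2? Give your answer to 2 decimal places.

1.31

m_1 − m_2 = −2.5 log₁₀(F_1/F_2) = −2.5 log₁₀(0.300) = −2.5 × (-0.523) = 1.307.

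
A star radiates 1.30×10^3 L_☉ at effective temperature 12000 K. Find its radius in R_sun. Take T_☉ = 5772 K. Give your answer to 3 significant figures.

R/R_☉ = √(L/L_☉) / (T/T_☉)² = √(1.30×10^3) / (2.079)²
       = 36.06 / 4.322 = 8.342.

8.34 R_sun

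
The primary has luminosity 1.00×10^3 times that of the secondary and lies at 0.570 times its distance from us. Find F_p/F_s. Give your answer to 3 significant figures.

3.08×10^3

F = L/(4πd²), so F_p/F_s = (L_p/L_s) / (d_p/d_s)²
= 1.00×10^3 / (0.570)² = 1.00×10^3 / 0.3249 = 3078.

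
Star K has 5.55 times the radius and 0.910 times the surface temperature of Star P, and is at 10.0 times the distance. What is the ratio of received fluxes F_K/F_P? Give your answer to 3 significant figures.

L_K/L_P = (R_K/R_P)²(T_K/T_P)⁴ = (5.55)² × (0.910)⁴ = 21.12.
F_K/F_P = (L_K/L_P)/(d_K/d_P)² = 21.12 / (10.0)² = 0.2112.

0.211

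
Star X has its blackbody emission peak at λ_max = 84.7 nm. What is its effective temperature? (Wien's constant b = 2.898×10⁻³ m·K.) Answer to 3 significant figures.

3.42×10^4 K

T = b/λ_max = 2.898×10⁻³ / (84.7×10⁻⁹) = 3.421×10^4 K.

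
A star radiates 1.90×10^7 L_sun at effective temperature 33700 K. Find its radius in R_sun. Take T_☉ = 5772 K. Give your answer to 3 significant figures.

R/R_☉ = √(L/L_☉) / (T/T_☉)² = √(1.90×10^7) / (5.839)²
       = 4359 / 34.09 = 127.9.

128 R_sun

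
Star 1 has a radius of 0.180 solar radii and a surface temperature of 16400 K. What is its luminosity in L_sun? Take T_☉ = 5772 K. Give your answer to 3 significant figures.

2.11 L_sun

L/L_☉ = (R/R_☉)² (T/T_☉)⁴ = (0.180)² × (16400/5772)⁴
       = 0.03240 × (2.841)⁴ = 0.03240 × 65.17 = 2.112.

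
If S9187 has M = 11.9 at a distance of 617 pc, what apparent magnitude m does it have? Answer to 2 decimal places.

m = M + 5 log₁₀(d/10 pc) = 11.9 + 5 log₁₀(617/10)
  = 11.9 + 5 × 1.790 = 11.9 + 8.95 = 20.85.

20.85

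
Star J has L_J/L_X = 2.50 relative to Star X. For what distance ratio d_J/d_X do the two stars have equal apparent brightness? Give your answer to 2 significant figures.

1.6

Equal flux requires L_J/d_J² = L_X/d_X², so d_J/d_X = √(L_J/L_X)
= √(2.50) = 1.581.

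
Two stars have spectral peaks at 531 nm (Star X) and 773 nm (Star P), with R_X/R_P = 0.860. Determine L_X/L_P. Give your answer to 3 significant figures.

Wien's law gives T ∝ 1/λ_max, so T_X/T_P = λ_P/λ_X = 773/531 = 1.456.
Then L ∝ R²T⁴ gives L_X/L_P = (0.860)² × (1.456)⁴ = 0.7396 × 4.491 = 3.322.

3.32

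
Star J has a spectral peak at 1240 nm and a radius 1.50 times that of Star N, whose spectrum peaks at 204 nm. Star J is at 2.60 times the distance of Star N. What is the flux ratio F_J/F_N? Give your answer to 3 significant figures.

Wien's law: T_J/T_N = λ_N/λ_J = 204/1240 = 0.1645.
L_J/L_N = (R_J/R_N)²(T_J/T_N)⁴ = (1.50)²(0.1645)⁴ = 0.001648.
F_J/F_N = (L_J/L_N)/(d_J/d_N)² = 0.001648/(2.60)² = 2.438×10^-4.

2.44×10^-4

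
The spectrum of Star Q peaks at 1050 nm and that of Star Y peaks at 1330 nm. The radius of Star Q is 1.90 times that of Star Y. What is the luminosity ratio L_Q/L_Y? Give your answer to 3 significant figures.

Wien's law gives T ∝ 1/λ_max, so T_Q/T_Y = λ_Y/λ_Q = 1330/1050 = 1.267.
Then L ∝ R²T⁴ gives L_Q/L_Y = (1.90)² × (1.267)⁴ = 3.610 × 2.574 = 9.293.

9.29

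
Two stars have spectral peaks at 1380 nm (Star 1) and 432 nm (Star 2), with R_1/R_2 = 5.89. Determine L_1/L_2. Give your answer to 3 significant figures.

Wien's law gives T ∝ 1/λ_max, so T_1/T_2 = λ_2/λ_1 = 432/1380 = 0.3130.
Then L ∝ R²T⁴ gives L_1/L_2 = (5.89)² × (0.3130)⁴ = 34.69 × 0.009603 = 0.3332.

0.333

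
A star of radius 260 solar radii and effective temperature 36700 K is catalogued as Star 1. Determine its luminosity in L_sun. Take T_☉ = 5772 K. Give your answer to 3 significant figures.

L/L_☉ = (R/R_☉)² (T/T_☉)⁴ = (260)² × (36700/5772)⁴
       = 6.760×10^4 × (6.358)⁴ = 6.760×10^4 × 1634 = 1.105×10^8.

1.10×10^8 L_sun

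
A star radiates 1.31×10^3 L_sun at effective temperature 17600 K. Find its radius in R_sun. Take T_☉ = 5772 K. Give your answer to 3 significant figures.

3.89 R_sun

R/R_☉ = √(L/L_☉) / (T/T_☉)² = √(1.31×10^3) / (3.049)²
       = 36.19 / 9.298 = 3.893.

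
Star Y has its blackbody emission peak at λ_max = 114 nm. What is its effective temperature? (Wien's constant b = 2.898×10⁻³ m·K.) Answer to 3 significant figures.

2.54×10^4 K

T = b/λ_max = 2.898×10⁻³ / (114×10⁻⁹) = 2.542×10^4 K.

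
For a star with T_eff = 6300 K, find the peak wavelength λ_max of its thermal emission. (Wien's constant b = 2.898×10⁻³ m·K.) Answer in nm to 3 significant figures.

460 nm

λ_max = b/T = 2.898×10⁻³ / 6300 = 4.60×10^-7 m = 460.0 nm.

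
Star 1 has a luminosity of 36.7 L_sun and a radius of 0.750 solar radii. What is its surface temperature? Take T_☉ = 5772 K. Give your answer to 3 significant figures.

T/T_☉ = (L/L_☉)^(1/4) / (R/R_☉)^(1/2)
T = 5772 × (36.7)^(1/4) / √(0.750) = 5772 × 2.461 / 0.8660 = 1.640×10^4 K.

1.64×10^4 K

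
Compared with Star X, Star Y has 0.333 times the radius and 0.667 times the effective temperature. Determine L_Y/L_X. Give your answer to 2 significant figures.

From the Stefan–Boltzmann law, L ∝ R²T⁴, so
L_Y/L_X = (R_Y/R_X)² (T_Y/T_X)⁴ = (0.333)² × (0.667)⁴ = 0.1109 × 0.1979 = 0.02195.

0.022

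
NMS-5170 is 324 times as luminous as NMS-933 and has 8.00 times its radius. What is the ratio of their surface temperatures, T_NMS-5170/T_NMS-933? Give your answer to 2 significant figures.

L ∝ R²T⁴ gives T ∝ (L/R²)^(1/4), so
T_NMS-5170/T_NMS-933 = (324 / 8.00²)^(1/4) = (5.062)^(1/4) = 1.500.

1.5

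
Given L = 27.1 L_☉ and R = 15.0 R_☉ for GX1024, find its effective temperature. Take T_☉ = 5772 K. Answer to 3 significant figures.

T/T_☉ = (L/L_☉)^(1/4) / (R/R_☉)^(1/2)
T = 5772 × (27.1)^(1/4) / √(15.0) = 5772 × 2.282 / 3.873 = 3400 K.

3.40×10^3 K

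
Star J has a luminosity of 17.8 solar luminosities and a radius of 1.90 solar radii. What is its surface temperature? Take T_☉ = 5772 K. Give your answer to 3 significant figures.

T/T_☉ = (L/L_☉)^(1/4) / (R/R_☉)^(1/2)
T = 5772 × (17.8)^(1/4) / √(1.90) = 5772 × 2.054 / 1.378 = 8601 K.

8.60×10^3 K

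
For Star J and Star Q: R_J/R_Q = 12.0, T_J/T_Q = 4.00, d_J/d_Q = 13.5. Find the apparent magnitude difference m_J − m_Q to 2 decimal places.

-5.76

L_J/L_Q = (12.0)²(4.00)⁴ = 3.686×10^4.
F_J/F_Q = (L_J/L_Q)/(d_J/d_Q)² = 3.686×10^4/182.2 = 202.3.
m_J − m_Q = −2.5 log₁₀(202.3) = -5.76.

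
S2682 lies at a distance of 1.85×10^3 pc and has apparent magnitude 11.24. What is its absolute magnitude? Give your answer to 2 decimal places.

-0.10

M = m − 5 log₁₀(d/10 pc) = 11.24 − 5 log₁₀(1.85×10^3/10)
  = 11.24 − 5 × 2.267 = 11.24 − 11.34 = -0.10.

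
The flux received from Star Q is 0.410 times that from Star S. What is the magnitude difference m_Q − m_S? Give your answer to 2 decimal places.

m_Q − m_S = −2.5 log₁₀(F_Q/F_S) = −2.5 log₁₀(0.410) = −2.5 × (-0.387) = 0.968.

0.97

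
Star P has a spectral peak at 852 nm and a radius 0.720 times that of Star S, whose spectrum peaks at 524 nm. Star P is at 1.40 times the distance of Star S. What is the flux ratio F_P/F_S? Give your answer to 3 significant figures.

Wien's law: T_P/T_S = λ_S/λ_P = 524/852 = 0.6150.
L_P/L_S = (R_P/R_S)²(T_P/T_S)⁴ = (0.720)²(0.6150)⁴ = 0.07417.
F_P/F_S = (L_P/L_S)/(d_P/d_S)² = 0.07417/(1.40)² = 0.03784.

0.0378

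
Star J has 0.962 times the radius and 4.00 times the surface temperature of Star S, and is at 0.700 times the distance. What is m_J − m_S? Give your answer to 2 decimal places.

L_J/L_S = (0.962)²(4.00)⁴ = 236.9.
F_J/F_S = (L_J/L_S)/(d_J/d_S)² = 236.9/0.4900 = 483.5.
m_J − m_S = −2.5 log₁₀(483.5) = -6.71.

-6.71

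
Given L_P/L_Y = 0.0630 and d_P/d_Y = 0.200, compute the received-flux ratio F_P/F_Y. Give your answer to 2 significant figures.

1.6

F = L/(4πd²), so F_P/F_Y = (L_P/L_Y) / (d_P/d_Y)²
= 0.0630 / (0.200)² = 0.0630 / 0.04000 = 1.575.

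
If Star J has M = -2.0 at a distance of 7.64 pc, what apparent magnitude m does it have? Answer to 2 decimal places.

-2.58

m = M + 5 log₁₀(d/10 pc) = -2.0 + 5 log₁₀(7.64/10)
  = -2.0 + 5 × -0.117 = -2.0 + -0.58 = -2.58.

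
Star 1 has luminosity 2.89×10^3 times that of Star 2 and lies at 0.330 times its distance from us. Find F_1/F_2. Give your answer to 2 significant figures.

F = L/(4πd²), so F_1/F_2 = (L_1/L_2) / (d_1/d_2)²
= 2.89×10^3 / (0.330)² = 2.89×10^3 / 0.1089 = 2.654×10^4.

2.7×10^4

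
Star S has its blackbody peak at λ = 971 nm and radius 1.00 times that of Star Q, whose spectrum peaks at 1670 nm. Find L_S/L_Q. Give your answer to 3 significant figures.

8.75

Wien's law gives T ∝ 1/λ_max, so T_S/T_Q = λ_Q/λ_S = 1670/971 = 1.720.
Then L ∝ R²T⁴ gives L_S/L_Q = (1.00)² × (1.720)⁴ = 1.000 × 8.750 = 8.750.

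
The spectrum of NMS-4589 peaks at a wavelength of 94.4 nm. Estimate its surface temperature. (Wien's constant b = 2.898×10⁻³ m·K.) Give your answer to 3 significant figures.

3.07×10^4 K

T = b/λ_max = 2.898×10⁻³ / (94.4×10⁻⁹) = 3.070×10^4 K.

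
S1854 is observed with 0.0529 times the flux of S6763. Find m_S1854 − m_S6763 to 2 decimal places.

m_S1854 − m_S6763 = −2.5 log₁₀(F_S1854/F_S6763) = −2.5 log₁₀(0.0529) = −2.5 × (-1.277) = 3.191.

3.19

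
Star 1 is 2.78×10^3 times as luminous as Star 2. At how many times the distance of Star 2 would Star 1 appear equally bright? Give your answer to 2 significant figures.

Equal flux requires L_1/d_1² = L_2/d_2², so d_1/d_2 = √(L_1/L_2)
= √(2.78×10^3) = 52.73.

53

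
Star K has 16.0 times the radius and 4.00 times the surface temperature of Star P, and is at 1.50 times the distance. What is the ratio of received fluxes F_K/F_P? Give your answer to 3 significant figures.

L_K/L_P = (R_K/R_P)²(T_K/T_P)⁴ = (16.0)² × (4.00)⁴ = 6.554×10^4.
F_K/F_P = (L_K/L_P)/(d_K/d_P)² = 6.554×10^4 / (1.50)² = 2.913×10^4.

2.91×10^4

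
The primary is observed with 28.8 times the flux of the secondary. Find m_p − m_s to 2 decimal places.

m_p − m_s = −2.5 log₁₀(F_p/F_s) = −2.5 log₁₀(28.8) = −2.5 × (1.459) = -3.648.

-3.65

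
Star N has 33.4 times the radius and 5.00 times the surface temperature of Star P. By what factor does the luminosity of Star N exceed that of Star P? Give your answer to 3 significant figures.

From the Stefan–Boltzmann law, L ∝ R²T⁴, so
L_N/L_P = (R_N/R_P)² (T_N/T_P)⁴ = (33.4)² × (5.00)⁴ = 1116 × 625.0 = 6.972×10^5.

6.97×10^5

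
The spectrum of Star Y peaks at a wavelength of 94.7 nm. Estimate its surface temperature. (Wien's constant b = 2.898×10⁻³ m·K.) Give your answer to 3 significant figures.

3.06×10^4 K

T = b/λ_max = 2.898×10⁻³ / (94.7×10⁻⁹) = 3.060×10^4 K.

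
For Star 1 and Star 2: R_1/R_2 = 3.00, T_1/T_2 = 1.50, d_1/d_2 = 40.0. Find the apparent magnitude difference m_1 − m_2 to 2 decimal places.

L_1/L_2 = (3.00)²(1.50)⁴ = 45.56.
F_1/F_2 = (L_1/L_2)/(d_1/d_2)² = 45.56/1600 = 0.02848.
m_1 − m_2 = −2.5 log₁₀(0.02848) = 3.86.

3.86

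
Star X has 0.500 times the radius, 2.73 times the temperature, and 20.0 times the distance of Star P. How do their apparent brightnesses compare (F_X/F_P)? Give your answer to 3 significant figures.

0.0347

L_X/L_P = (R_X/R_P)²(T_X/T_P)⁴ = (0.500)² × (2.73)⁴ = 13.89.
F_X/F_P = (L_X/L_P)/(d_X/d_P)² = 13.89 / (20.0)² = 0.03472.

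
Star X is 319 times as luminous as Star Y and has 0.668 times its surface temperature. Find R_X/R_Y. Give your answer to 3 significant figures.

40.0

L ∝ R²T⁴ gives R ∝ √L / T², so
R_X/R_Y = √(319) / (0.668)² = 17.86 / 0.4462 = 40.03.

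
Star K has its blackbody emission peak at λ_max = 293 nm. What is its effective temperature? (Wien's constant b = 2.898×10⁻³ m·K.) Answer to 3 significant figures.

9.89×10^3 K

T = b/λ_max = 2.898×10⁻³ / (293×10⁻⁹) = 9891 K.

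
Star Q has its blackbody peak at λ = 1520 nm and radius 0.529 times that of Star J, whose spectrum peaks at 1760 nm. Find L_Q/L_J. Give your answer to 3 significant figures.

Wien's law gives T ∝ 1/λ_max, so T_Q/T_J = λ_J/λ_Q = 1760/1520 = 1.158.
Then L ∝ R²T⁴ gives L_Q/L_J = (0.529)² × (1.158)⁴ = 0.2798 × 1.798 = 0.5030.

0.503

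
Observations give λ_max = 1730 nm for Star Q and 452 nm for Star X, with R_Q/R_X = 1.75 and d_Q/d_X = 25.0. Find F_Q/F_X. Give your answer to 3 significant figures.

Wien's law: T_Q/T_X = λ_X/λ_Q = 452/1730 = 0.2613.
L_Q/L_X = (R_Q/R_X)²(T_Q/T_X)⁴ = (1.75)²(0.2613)⁴ = 0.01427.
F_Q/F_X = (L_Q/L_X)/(d_Q/d_X)² = 0.01427/(25.0)² = 2.283×10^-5.

2.28×10^-5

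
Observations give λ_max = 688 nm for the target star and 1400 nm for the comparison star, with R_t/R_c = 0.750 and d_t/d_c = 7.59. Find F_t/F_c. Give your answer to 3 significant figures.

0.167

Wien's law: T_t/T_c = λ_c/λ_t = 1400/688 = 2.035.
L_t/L_c = (R_t/R_c)²(T_t/T_c)⁴ = (0.750)²(2.035)⁴ = 9.645.
F_t/F_c = (L_t/L_c)/(d_t/d_c)² = 9.645/(7.59)² = 0.1674.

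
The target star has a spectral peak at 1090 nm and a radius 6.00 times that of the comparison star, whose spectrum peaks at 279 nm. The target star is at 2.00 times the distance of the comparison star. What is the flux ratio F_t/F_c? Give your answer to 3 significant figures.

Wien's law: T_t/T_c = λ_c/λ_t = 279/1090 = 0.2560.
L_t/L_c = (R_t/R_c)²(T_t/T_c)⁴ = (6.00)²(0.2560)⁴ = 0.1545.
F_t/F_c = (L_t/L_c)/(d_t/d_c)² = 0.1545/(2.00)² = 0.03863.

0.0386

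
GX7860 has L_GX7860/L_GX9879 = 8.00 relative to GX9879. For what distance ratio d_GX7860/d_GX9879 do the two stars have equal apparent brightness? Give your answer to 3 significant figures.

2.83

Equal flux requires L_GX7860/d_GX7860² = L_GX9879/d_GX9879², so d_GX7860/d_GX9879 = √(L_GX7860/L_GX9879)
= √(8.00) = 2.828.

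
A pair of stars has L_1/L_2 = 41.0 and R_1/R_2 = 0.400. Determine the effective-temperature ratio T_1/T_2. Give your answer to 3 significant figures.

L ∝ R²T⁴ gives T ∝ (L/R²)^(1/4), so
T_1/T_2 = (41.0 / 0.400²)^(1/4) = (256.2)^(1/4) = 4.001.

4.00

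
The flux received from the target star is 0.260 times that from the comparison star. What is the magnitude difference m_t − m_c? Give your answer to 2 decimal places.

m_t − m_c = −2.5 log₁₀(F_t/F_c) = −2.5 log₁₀(0.260) = −2.5 × (-0.585) = 1.463.

1.46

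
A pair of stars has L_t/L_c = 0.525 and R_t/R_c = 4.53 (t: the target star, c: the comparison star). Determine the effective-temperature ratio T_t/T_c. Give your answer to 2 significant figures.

L ∝ R²T⁴ gives T ∝ (L/R²)^(1/4), so
T_t/T_c = (0.525 / 4.53²)^(1/4) = (0.02558)^(1/4) = 0.3999.

0.40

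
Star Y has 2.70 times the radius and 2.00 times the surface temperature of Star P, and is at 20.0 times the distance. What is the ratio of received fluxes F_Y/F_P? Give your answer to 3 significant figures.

L_Y/L_P = (R_Y/R_P)²(T_Y/T_P)⁴ = (2.70)² × (2.00)⁴ = 116.6.
F_Y/F_P = (L_Y/L_P)/(d_Y/d_P)² = 116.6 / (20.0)² = 0.2916.

0.292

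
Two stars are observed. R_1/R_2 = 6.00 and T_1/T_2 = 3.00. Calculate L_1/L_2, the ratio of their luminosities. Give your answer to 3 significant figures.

From the Stefan–Boltzmann law, L ∝ R²T⁴, so
L_1/L_2 = (R_1/R_2)² (T_1/T_2)⁴ = (6.00)² × (3.00)⁴ = 36.00 × 81.00 = 2916.

2.92×10^3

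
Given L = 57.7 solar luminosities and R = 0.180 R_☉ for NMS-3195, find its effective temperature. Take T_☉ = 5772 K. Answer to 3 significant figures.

3.75×10^4 K

T/T_☉ = (L/L_☉)^(1/4) / (R/R_☉)^(1/2)
T = 5772 × (57.7)^(1/4) / √(0.180) = 5772 × 2.756 / 0.4243 = 3.750×10^4 K.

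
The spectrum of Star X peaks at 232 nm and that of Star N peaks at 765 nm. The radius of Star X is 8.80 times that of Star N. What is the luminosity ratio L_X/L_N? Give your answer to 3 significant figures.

Wien's law gives T ∝ 1/λ_max, so T_X/T_N = λ_N/λ_X = 765/232 = 3.297.
Then L ∝ R²T⁴ gives L_X/L_N = (8.80)² × (3.297)⁴ = 77.44 × 118.2 = 9155.

9.16×10^3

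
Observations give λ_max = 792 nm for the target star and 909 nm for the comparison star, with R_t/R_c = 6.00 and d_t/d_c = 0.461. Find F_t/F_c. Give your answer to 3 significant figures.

Wien's law: T_t/T_c = λ_c/λ_t = 909/792 = 1.148.
L_t/L_c = (R_t/R_c)²(T_t/T_c)⁴ = (6.00)²(1.148)⁴ = 62.47.
F_t/F_c = (L_t/L_c)/(d_t/d_c)² = 62.47/(0.461)² = 293.9.

294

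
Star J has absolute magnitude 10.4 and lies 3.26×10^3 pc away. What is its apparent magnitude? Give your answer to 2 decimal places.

22.97

m = M + 5 log₁₀(d/10 pc) = 10.4 + 5 log₁₀(3.26×10^3/10)
  = 10.4 + 5 × 2.513 = 10.4 + 12.57 = 22.97.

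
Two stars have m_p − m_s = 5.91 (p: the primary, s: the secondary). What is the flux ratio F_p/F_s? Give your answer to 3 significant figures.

F_p/F_s = 10^(−(m_p − m_s)/2.5) = 10^(-5.91/2.5) = 10^-2.364 = 0.004325.

0.00433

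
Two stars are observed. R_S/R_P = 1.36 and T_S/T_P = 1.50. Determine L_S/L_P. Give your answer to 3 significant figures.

From the Stefan–Boltzmann law, L ∝ R²T⁴, so
L_S/L_P = (R_S/R_P)² (T_S/T_P)⁴ = (1.36)² × (1.50)⁴ = 1.850 × 5.062 = 9.364.

9.36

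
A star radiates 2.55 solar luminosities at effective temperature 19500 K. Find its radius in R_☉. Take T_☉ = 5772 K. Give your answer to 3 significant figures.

R/R_☉ = √(L/L_☉) / (T/T_☉)² = √(2.55) / (3.378)²
       = 1.597 / 11.41 = 0.1399.

0.140 R_☉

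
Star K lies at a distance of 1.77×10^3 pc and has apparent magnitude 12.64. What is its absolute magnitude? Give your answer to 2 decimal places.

M = m − 5 log₁₀(d/10 pc) = 12.64 − 5 log₁₀(1.77×10^3/10)
  = 12.64 − 5 × 2.248 = 12.64 − 11.24 = 1.40.

1.40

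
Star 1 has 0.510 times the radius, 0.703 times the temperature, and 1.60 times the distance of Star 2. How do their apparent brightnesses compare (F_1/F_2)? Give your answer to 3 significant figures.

L_1/L_2 = (R_1/R_2)²(T_1/T_2)⁴ = (0.510)² × (0.703)⁴ = 0.06353.
F_1/F_2 = (L_1/L_2)/(d_1/d_2)² = 0.06353 / (1.60)² = 0.02482.

0.0248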